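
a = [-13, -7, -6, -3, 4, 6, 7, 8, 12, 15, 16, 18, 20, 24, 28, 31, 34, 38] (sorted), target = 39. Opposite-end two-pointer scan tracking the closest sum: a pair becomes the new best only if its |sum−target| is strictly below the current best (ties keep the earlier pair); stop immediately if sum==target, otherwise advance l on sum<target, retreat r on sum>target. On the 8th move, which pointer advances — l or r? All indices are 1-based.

l

l=1 r=18: -13+38=25 d=14 *, l++
l=2 r=18: -7+38=31 d=8 *, l++
l=3 r=18: -6+38=32 d=7 *, l++
l=4 r=18: -3+38=35 d=4 *, l++
l=5 r=18: 4+38=42 d=3 *, r--
l=5 r=17: 4+34=38 d=1 *, l++
l=6 r=17: 6+34=40 d=1, r--
l=6 r=16: 6+31=37 d=2, l++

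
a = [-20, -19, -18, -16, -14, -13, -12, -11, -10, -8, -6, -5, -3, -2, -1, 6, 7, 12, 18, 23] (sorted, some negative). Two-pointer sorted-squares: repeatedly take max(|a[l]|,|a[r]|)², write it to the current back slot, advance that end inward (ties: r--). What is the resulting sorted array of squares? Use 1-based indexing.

[1, 4, 9, 25, 36, 36, 49, 64, 100, 121, 144, 144, 169, 196, 256, 324, 324, 361, 400, 529]

l=1 r=20: |-20|<=|23| out[20]=529, r--
l=1 r=19: |-20|>|18| out[19]=400, l++
l=2 r=19: |-19|>|18| out[18]=361, l++
l=3 r=19: |-18|<=|18| out[17]=324, r--
l=3 r=18: |-18|>|12| out[16]=324, l++
l=4 r=18: |-16|>|12| out[15]=256, l++
l=5 r=18: |-14|>|12| out[14]=196, l++
l=6 r=18: |-13|>|12| out[13]=169, l++
l=7 r=18: |-12|<=|12| out[12]=144, r--
l=7 r=17: |-12|>|7| out[11]=144, l++
l=8 r=17: |-11|>|7| out[10]=121, l++
l=9 r=17: |-10|>|7| out[9]=100, l++
l=10 r=17: |-8|>|7| out[8]=64, l++
l=11 r=17: |-6|<=|7| out[7]=49, r--
l=11 r=16: |-6|<=|6| out[6]=36, r--
l=11 r=15: |-6|>|-1| out[5]=36, l++
l=12 r=15: |-5|>|-1| out[4]=25, l++
l=13 r=15: |-3|>|-1| out[3]=9, l++
l=14 r=15: |-2|>|-1| out[2]=4, l++
l=15 r=15: |-1|<=|-1| out[1]=1, r--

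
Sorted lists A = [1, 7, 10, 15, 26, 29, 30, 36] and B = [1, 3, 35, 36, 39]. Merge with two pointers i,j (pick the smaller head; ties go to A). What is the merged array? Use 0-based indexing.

[i=0,j=0] A[i]=1<=B[j]=1 take 1 → i++
[i=1,j=0] A[i]=7>B[j]=1 take 1 → j++
[i=1,j=1] A[i]=7>B[j]=3 take 3 → j++
[i=1,j=2] A[i]=7<=B[j]=35 take 7 → i++
[i=2,j=2] A[i]=10<=B[j]=35 take 10 → i++
[i=3,j=2] A[i]=15<=B[j]=35 take 15 → i++
[i=4,j=2] A[i]=26<=B[j]=35 take 26 → i++
[i=5,j=2] A[i]=29<=B[j]=35 take 29 → i++
[i=6,j=2] A[i]=30<=B[j]=35 take 30 → i++
[i=7,j=2] A[i]=36>B[j]=35 take 35 → j++
[i=7,j=3] A[i]=36<=B[j]=36 take 36 → i++
[i=8,j=3] A done, take B[j]=36 → j++
[i=8,j=4] A done, take B[j]=39 → j++

[1, 1, 3, 7, 10, 15, 26, 29, 30, 35, 36, 36, 39]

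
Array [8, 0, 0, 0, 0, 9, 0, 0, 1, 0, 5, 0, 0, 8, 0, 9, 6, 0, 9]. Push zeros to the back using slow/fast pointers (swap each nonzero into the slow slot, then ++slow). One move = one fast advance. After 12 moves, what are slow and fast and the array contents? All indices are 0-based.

slow=0 fast=0: a[fast]=8≠0 swap→a[0]=8, slow++,fast++
slow=1 fast=1: a[fast]=0, fast++
slow=1 fast=2: a[fast]=0, fast++
slow=1 fast=3: a[fast]=0, fast++
slow=1 fast=4: a[fast]=0, fast++
slow=1 fast=5: a[fast]=9≠0 swap→a[1]=9, slow++,fast++
slow=2 fast=6: a[fast]=0, fast++
slow=2 fast=7: a[fast]=0, fast++
slow=2 fast=8: a[fast]=1≠0 swap→a[2]=1, slow++,fast++
slow=3 fast=9: a[fast]=0, fast++
slow=3 fast=10: a[fast]=5≠0 swap→a[3]=5, slow++,fast++
slow=4 fast=11: a[fast]=0, fast++

slow=4, fast=12, a=[8, 9, 1, 5, 0, 0, 0, 0, 0, 0, 0, 0, 0, 8, 0, 9, 6, 0, 9]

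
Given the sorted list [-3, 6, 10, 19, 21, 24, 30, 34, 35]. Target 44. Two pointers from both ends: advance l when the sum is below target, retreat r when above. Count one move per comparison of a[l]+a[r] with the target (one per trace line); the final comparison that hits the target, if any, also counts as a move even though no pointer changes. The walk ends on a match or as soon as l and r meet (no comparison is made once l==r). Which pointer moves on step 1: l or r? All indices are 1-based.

[1,9] -3+35=32 <44 → l++

l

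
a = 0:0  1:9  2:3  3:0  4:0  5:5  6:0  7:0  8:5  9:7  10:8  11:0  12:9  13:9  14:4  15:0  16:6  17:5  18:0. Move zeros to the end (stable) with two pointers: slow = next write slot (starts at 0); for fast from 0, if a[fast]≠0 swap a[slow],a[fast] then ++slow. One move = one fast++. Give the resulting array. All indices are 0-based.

(s=0,f=0) a[fast]=0 → fast++
(s=0,f=1) a[fast]=9≠0 swap→a[0]=9 → slow++,fast++
(s=1,f=2) a[fast]=3≠0 swap→a[1]=3 → slow++,fast++
(s=2,f=3) a[fast]=0 → fast++
(s=2,f=4) a[fast]=0 → fast++
(s=2,f=5) a[fast]=5≠0 swap→a[2]=5 → slow++,fast++
(s=3,f=6) a[fast]=0 → fast++
(s=3,f=7) a[fast]=0 → fast++
(s=3,f=8) a[fast]=5≠0 swap→a[3]=5 → slow++,fast++
(s=4,f=9) a[fast]=7≠0 swap→a[4]=7 → slow++,fast++
(s=5,f=10) a[fast]=8≠0 swap→a[5]=8 → slow++,fast++
(s=6,f=11) a[fast]=0 → fast++
(s=6,f=12) a[fast]=9≠0 swap→a[6]=9 → slow++,fast++
(s=7,f=13) a[fast]=9≠0 swap→a[7]=9 → slow++,fast++
(s=8,f=14) a[fast]=4≠0 swap→a[8]=4 → slow++,fast++
(s=9,f=15) a[fast]=0 → fast++
(s=9,f=16) a[fast]=6≠0 swap→a[9]=6 → slow++,fast++
(s=10,f=17) a[fast]=5≠0 swap→a[10]=5 → slow++,fast++
(s=11,f=18) a[fast]=0 → fast++

[9, 3, 5, 5, 7, 8, 9, 9, 4, 6, 5, 0, 0, 0, 0, 0, 0, 0, 0]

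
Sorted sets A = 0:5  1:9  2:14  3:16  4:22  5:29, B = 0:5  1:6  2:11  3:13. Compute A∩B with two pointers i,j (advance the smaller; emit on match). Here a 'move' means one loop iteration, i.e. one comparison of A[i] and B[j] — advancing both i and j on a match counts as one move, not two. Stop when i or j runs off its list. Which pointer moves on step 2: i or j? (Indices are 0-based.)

[i=0,j=0] 5==5 emit → i++,j++
[i=1,j=1] 9>6 → j++

j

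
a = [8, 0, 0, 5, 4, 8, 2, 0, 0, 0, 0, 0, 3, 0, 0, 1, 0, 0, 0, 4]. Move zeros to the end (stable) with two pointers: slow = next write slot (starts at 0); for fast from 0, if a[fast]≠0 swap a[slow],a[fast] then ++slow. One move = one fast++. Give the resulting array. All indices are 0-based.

(s=0,f=0) a[fast]=8≠0 swap→a[0]=8 → slow++,fast++
(s=1,f=1) a[fast]=0 → fast++
(s=1,f=2) a[fast]=0 → fast++
(s=1,f=3) a[fast]=5≠0 swap→a[1]=5 → slow++,fast++
(s=2,f=4) a[fast]=4≠0 swap→a[2]=4 → slow++,fast++
(s=3,f=5) a[fast]=8≠0 swap→a[3]=8 → slow++,fast++
(s=4,f=6) a[fast]=2≠0 swap→a[4]=2 → slow++,fast++
(s=5,f=7) a[fast]=0 → fast++
(s=5,f=8) a[fast]=0 → fast++
(s=5,f=9) a[fast]=0 → fast++
(s=5,f=10) a[fast]=0 → fast++
(s=5,f=11) a[fast]=0 → fast++
(s=5,f=12) a[fast]=3≠0 swap→a[5]=3 → slow++,fast++
(s=6,f=13) a[fast]=0 → fast++
(s=6,f=14) a[fast]=0 → fast++
(s=6,f=15) a[fast]=1≠0 swap→a[6]=1 → slow++,fast++
(s=7,f=16) a[fast]=0 → fast++
(s=7,f=17) a[fast]=0 → fast++
(s=7,f=18) a[fast]=0 → fast++
(s=7,f=19) a[fast]=4≠0 swap→a[7]=4 → slow++,fast++

[8, 5, 4, 8, 2, 3, 1, 4, 0, 0, 0, 0, 0, 0, 0, 0, 0, 0, 0, 0]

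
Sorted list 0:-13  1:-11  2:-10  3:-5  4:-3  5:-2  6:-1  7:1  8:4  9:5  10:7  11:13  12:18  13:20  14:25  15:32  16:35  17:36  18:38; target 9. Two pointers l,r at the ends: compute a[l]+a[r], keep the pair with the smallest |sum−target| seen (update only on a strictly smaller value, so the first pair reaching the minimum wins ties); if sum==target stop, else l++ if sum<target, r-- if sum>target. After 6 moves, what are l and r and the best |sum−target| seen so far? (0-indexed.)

l=1, r=13, best |Δ|=2

l=0 r=18: -13+38=25 d=16 *, r--
l=0 r=17: -13+36=23 d=14 *, r--
l=0 r=16: -13+35=22 d=13 *, r--
l=0 r=15: -13+32=19 d=10 *, r--
l=0 r=14: -13+25=12 d=3 *, r--
l=0 r=13: -13+20=7 d=2 *, l++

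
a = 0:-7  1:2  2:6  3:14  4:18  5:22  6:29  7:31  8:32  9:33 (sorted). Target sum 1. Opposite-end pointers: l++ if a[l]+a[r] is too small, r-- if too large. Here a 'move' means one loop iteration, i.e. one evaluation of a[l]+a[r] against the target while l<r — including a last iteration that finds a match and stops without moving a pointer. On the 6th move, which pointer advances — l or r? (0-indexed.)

r

[0,9] -7+33=26 >1 → r--
[0,8] -7+32=25 >1 → r--
[0,7] -7+31=24 >1 → r--
[0,6] -7+29=22 >1 → r--
[0,5] -7+22=15 >1 → r--
[0,4] -7+18=11 >1 → r--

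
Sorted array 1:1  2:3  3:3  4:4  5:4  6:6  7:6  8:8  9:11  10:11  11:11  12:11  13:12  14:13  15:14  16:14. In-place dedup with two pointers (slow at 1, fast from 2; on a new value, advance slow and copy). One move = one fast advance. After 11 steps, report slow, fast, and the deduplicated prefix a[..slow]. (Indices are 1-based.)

slow=6, fast=13, prefix=[1, 3, 4, 6, 8, 11]

(s=1,f=2) a[fast]=3≠a[slow]=1 write a[2]=3 → slow++,fast++
(s=2,f=3) a[fast]=3=a[slow] dup → fast++
(s=2,f=4) a[fast]=4≠a[slow]=3 write a[3]=4 → slow++,fast++
(s=3,f=5) a[fast]=4=a[slow] dup → fast++
(s=3,f=6) a[fast]=6≠a[slow]=4 write a[4]=6 → slow++,fast++
(s=4,f=7) a[fast]=6=a[slow] dup → fast++
(s=4,f=8) a[fast]=8≠a[slow]=6 write a[5]=8 → slow++,fast++
(s=5,f=9) a[fast]=11≠a[slow]=8 write a[6]=11 → slow++,fast++
(s=6,f=10) a[fast]=11=a[slow] dup → fast++
(s=6,f=11) a[fast]=11=a[slow] dup → fast++
(s=6,f=12) a[fast]=11=a[slow] dup → fast++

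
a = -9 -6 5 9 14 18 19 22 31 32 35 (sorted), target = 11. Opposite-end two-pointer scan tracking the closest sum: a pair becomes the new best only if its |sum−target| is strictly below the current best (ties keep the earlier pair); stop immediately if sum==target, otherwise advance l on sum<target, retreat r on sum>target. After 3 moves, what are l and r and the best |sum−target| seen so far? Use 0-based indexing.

l=0 r=10: -9+35=26 d=15 *, r--
l=0 r=9: -9+32=23 d=12 *, r--
l=0 r=8: -9+31=22 d=11 *, r--

l=0, r=7, best |Δ|=11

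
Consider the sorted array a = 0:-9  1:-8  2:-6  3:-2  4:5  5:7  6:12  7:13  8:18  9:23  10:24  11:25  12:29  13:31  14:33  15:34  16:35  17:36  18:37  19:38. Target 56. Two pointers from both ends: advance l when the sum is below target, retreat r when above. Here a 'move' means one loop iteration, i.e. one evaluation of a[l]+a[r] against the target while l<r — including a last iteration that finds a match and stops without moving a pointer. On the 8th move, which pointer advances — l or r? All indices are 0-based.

l=0 r=19: -9+38=29 <56, l++
l=1 r=19: -8+38=30 <56, l++
l=2 r=19: -6+38=32 <56, l++
l=3 r=19: -2+38=36 <56, l++
l=4 r=19: 5+38=43 <56, l++
l=5 r=19: 7+38=45 <56, l++
l=6 r=19: 12+38=50 <56, l++
l=7 r=19: 13+38=51 <56, l++

l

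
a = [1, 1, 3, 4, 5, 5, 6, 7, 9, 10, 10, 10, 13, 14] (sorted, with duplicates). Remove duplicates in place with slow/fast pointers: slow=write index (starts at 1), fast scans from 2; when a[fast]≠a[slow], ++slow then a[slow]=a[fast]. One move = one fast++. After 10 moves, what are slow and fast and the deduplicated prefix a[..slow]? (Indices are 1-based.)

slow=8, fast=12, prefix=[1, 3, 4, 5, 6, 7, 9, 10]

slow=1 fast=2: a[fast]=1=a[slow] dup, fast++
slow=1 fast=3: a[fast]=3≠a[slow]=1 write a[2]=3, slow++,fast++
slow=2 fast=4: a[fast]=4≠a[slow]=3 write a[3]=4, slow++,fast++
slow=3 fast=5: a[fast]=5≠a[slow]=4 write a[4]=5, slow++,fast++
slow=4 fast=6: a[fast]=5=a[slow] dup, fast++
slow=4 fast=7: a[fast]=6≠a[slow]=5 write a[5]=6, slow++,fast++
slow=5 fast=8: a[fast]=7≠a[slow]=6 write a[6]=7, slow++,fast++
slow=6 fast=9: a[fast]=9≠a[slow]=7 write a[7]=9, slow++,fast++
slow=7 fast=10: a[fast]=10≠a[slow]=9 write a[8]=10, slow++,fast++
slow=8 fast=11: a[fast]=10=a[slow] dup, fast++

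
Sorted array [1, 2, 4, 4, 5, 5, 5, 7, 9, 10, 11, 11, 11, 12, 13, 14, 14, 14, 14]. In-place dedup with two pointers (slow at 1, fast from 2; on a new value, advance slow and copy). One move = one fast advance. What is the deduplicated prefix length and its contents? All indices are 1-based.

(s=1,f=2) a[fast]=2≠a[slow]=1 write a[2]=2 → slow++,fast++
(s=2,f=3) a[fast]=4≠a[slow]=2 write a[3]=4 → slow++,fast++
(s=3,f=4) a[fast]=4=a[slow] dup → fast++
(s=3,f=5) a[fast]=5≠a[slow]=4 write a[4]=5 → slow++,fast++
(s=4,f=6) a[fast]=5=a[slow] dup → fast++
(s=4,f=7) a[fast]=5=a[slow] dup → fast++
(s=4,f=8) a[fast]=7≠a[slow]=5 write a[5]=7 → slow++,fast++
(s=5,f=9) a[fast]=9≠a[slow]=7 write a[6]=9 → slow++,fast++
(s=6,f=10) a[fast]=10≠a[slow]=9 write a[7]=10 → slow++,fast++
(s=7,f=11) a[fast]=11≠a[slow]=10 write a[8]=11 → slow++,fast++
(s=8,f=12) a[fast]=11=a[slow] dup → fast++
(s=8,f=13) a[fast]=11=a[slow] dup → fast++
(s=8,f=14) a[fast]=12≠a[slow]=11 write a[9]=12 → slow++,fast++
(s=9,f=15) a[fast]=13≠a[slow]=12 write a[10]=13 → slow++,fast++
(s=10,f=16) a[fast]=14≠a[slow]=13 write a[11]=14 → slow++,fast++
(s=11,f=17) a[fast]=14=a[slow] dup → fast++
(s=11,f=18) a[fast]=14=a[slow] dup → fast++
(s=11,f=19) a[fast]=14=a[slow] dup → fast++

length 11; prefix = [1, 2, 4, 5, 7, 9, 10, 11, 12, 13, 14]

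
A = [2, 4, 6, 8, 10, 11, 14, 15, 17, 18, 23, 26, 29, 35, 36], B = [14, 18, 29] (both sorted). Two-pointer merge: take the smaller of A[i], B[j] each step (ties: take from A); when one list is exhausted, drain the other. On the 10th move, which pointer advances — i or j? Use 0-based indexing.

i

i=0 j=0: A[i]=2<=B[j]=14 take 2, i++
i=1 j=0: A[i]=4<=B[j]=14 take 4, i++
i=2 j=0: A[i]=6<=B[j]=14 take 6, i++
i=3 j=0: A[i]=8<=B[j]=14 take 8, i++
i=4 j=0: A[i]=10<=B[j]=14 take 10, i++
i=5 j=0: A[i]=11<=B[j]=14 take 11, i++
i=6 j=0: A[i]=14<=B[j]=14 take 14, i++
i=7 j=0: A[i]=15>B[j]=14 take 14, j++
i=7 j=1: A[i]=15<=B[j]=18 take 15, i++
i=8 j=1: A[i]=17<=B[j]=18 take 17, i++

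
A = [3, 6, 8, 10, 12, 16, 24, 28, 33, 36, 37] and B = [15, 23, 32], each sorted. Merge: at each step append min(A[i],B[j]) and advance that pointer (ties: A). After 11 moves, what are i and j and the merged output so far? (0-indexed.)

i=8, j=3, merged so far=[3, 6, 8, 10, 12, 15, 16, 23, 24, 28, 32]

[i=0,j=0] A[i]=3<=B[j]=15 take 3 → i++
[i=1,j=0] A[i]=6<=B[j]=15 take 6 → i++
[i=2,j=0] A[i]=8<=B[j]=15 take 8 → i++
[i=3,j=0] A[i]=10<=B[j]=15 take 10 → i++
[i=4,j=0] A[i]=12<=B[j]=15 take 12 → i++
[i=5,j=0] A[i]=16>B[j]=15 take 15 → j++
[i=5,j=1] A[i]=16<=B[j]=23 take 16 → i++
[i=6,j=1] A[i]=24>B[j]=23 take 23 → j++
[i=6,j=2] A[i]=24<=B[j]=32 take 24 → i++
[i=7,j=2] A[i]=28<=B[j]=32 take 28 → i++
[i=8,j=2] A[i]=33>B[j]=32 take 32 → j++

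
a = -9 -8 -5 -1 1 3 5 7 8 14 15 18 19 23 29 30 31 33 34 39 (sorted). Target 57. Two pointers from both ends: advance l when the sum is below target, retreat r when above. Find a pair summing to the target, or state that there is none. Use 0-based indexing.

(18, 39)

[0,19] -9+39=30 <57 → l++
[1,19] -8+39=31 <57 → l++
[2,19] -5+39=34 <57 → l++
[3,19] -1+39=38 <57 → l++
[4,19] 1+39=40 <57 → l++
[5,19] 3+39=42 <57 → l++
[6,19] 5+39=44 <57 → l++
[7,19] 7+39=46 <57 → l++
[8,19] 8+39=47 <57 → l++
[9,19] 14+39=53 <57 → l++
[10,19] 15+39=54 <57 → l++
[11,19] 18+39=57 → found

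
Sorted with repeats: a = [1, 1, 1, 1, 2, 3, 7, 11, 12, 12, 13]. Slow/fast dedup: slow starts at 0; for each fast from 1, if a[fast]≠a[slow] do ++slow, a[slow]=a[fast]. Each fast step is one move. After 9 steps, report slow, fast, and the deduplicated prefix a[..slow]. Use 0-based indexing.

slow=0 fast=1: a[fast]=1=a[slow] dup, fast++
slow=0 fast=2: a[fast]=1=a[slow] dup, fast++
slow=0 fast=3: a[fast]=1=a[slow] dup, fast++
slow=0 fast=4: a[fast]=2≠a[slow]=1 write a[1]=2, slow++,fast++
slow=1 fast=5: a[fast]=3≠a[slow]=2 write a[2]=3, slow++,fast++
slow=2 fast=6: a[fast]=7≠a[slow]=3 write a[3]=7, slow++,fast++
slow=3 fast=7: a[fast]=11≠a[slow]=7 write a[4]=11, slow++,fast++
slow=4 fast=8: a[fast]=12≠a[slow]=11 write a[5]=12, slow++,fast++
slow=5 fast=9: a[fast]=12=a[slow] dup, fast++

slow=5, fast=10, prefix=[1, 2, 3, 7, 11, 12]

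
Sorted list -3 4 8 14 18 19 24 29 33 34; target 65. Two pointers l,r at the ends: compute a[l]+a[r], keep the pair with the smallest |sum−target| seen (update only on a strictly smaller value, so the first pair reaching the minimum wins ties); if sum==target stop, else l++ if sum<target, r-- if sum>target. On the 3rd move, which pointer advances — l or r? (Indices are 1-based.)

l=1 r=10: -3+34=31 d=34 *, l++
l=2 r=10: 4+34=38 d=27 *, l++
l=3 r=10: 8+34=42 d=23 *, l++

l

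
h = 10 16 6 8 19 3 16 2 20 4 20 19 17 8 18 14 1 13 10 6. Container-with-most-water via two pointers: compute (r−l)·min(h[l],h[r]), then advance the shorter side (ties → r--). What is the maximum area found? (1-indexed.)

max area = 208

l=1 r=20: min(10,6)*19=114 best=114 *, r--
l=1 r=19: min(10,10)*18=180 best=180 *, r--
l=1 r=18: min(10,13)*17=170 best=180, l++
l=2 r=18: min(16,13)*16=208 best=208 *, r--
l=2 r=17: min(16,1)*15=15 best=208, r--
l=2 r=16: min(16,14)*14=196 best=208, r--
l=2 r=15: min(16,18)*13=208 best=208, l++
l=3 r=15: min(6,18)*12=72 best=208, l++
l=4 r=15: min(8,18)*11=88 best=208, l++
l=5 r=15: min(19,18)*10=180 best=208, r--
l=5 r=14: min(19,8)*9=72 best=208, r--
l=5 r=13: min(19,17)*8=136 best=208, r--
l=5 r=12: min(19,19)*7=133 best=208, r--
l=5 r=11: min(19,20)*6=114 best=208, l++
l=6 r=11: min(3,20)*5=15 best=208, l++
l=7 r=11: min(16,20)*4=64 best=208, l++
l=8 r=11: min(2,20)*3=6 best=208, l++
l=9 r=11: min(20,20)*2=40 best=208, r--
l=9 r=10: min(20,4)*1=4 best=208, r--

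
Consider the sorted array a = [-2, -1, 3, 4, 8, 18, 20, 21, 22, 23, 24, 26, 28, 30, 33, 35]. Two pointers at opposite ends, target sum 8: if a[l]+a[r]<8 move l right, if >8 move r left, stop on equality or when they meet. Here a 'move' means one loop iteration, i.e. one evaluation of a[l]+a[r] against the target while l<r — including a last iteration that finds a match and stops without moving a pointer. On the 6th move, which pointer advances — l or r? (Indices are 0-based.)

r

[0,15] -2+35=33 >8 → r--
[0,14] -2+33=31 >8 → r--
[0,13] -2+30=28 >8 → r--
[0,12] -2+28=26 >8 → r--
[0,11] -2+26=24 >8 → r--
[0,10] -2+24=22 >8 → r--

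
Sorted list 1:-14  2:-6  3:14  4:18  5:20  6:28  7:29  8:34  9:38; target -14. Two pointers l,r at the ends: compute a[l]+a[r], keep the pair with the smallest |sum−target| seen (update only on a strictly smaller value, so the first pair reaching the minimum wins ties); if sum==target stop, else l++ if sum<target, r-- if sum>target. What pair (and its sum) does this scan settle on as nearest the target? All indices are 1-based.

[1,9] -14+38=24 d=38 * → r--
[1,8] -14+34=20 d=34 * → r--
[1,7] -14+29=15 d=29 * → r--
[1,6] -14+28=14 d=28 * → r--
[1,5] -14+20=6 d=20 * → r--
[1,4] -14+18=4 d=18 * → r--
[1,3] -14+14=0 d=14 * → r--
[1,2] -14+-6=-20 d=6 * → l++

pair (-14, -6) with sum -20 (|Δ|=6)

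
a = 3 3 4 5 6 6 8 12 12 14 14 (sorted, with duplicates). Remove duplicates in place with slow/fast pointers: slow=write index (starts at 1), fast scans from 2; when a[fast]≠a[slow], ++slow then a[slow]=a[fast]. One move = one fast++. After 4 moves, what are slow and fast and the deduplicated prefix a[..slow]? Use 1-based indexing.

slow=4, fast=6, prefix=[3, 4, 5, 6]

(s=1,f=2) a[fast]=3=a[slow] dup → fast++
(s=1,f=3) a[fast]=4≠a[slow]=3 write a[2]=4 → slow++,fast++
(s=2,f=4) a[fast]=5≠a[slow]=4 write a[3]=5 → slow++,fast++
(s=3,f=5) a[fast]=6≠a[slow]=5 write a[4]=6 → slow++,fast++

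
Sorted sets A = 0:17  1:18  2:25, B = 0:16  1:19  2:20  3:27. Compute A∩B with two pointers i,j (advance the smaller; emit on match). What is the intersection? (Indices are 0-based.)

intersection = []

[i=0,j=0] 17>16 → j++
[i=0,j=1] 17<19 → i++
[i=1,j=1] 18<19 → i++
[i=2,j=1] 25>19 → j++
[i=2,j=2] 25>20 → j++
[i=2,j=3] 25<27 → i++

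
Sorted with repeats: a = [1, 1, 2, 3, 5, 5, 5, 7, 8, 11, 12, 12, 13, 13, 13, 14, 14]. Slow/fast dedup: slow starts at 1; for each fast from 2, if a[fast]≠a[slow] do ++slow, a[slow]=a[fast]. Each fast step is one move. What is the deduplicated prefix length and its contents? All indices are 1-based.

slow=1 fast=2: a[fast]=1=a[slow] dup, fast++
slow=1 fast=3: a[fast]=2≠a[slow]=1 write a[2]=2, slow++,fast++
slow=2 fast=4: a[fast]=3≠a[slow]=2 write a[3]=3, slow++,fast++
slow=3 fast=5: a[fast]=5≠a[slow]=3 write a[4]=5, slow++,fast++
slow=4 fast=6: a[fast]=5=a[slow] dup, fast++
slow=4 fast=7: a[fast]=5=a[slow] dup, fast++
slow=4 fast=8: a[fast]=7≠a[slow]=5 write a[5]=7, slow++,fast++
slow=5 fast=9: a[fast]=8≠a[slow]=7 write a[6]=8, slow++,fast++
slow=6 fast=10: a[fast]=11≠a[slow]=8 write a[7]=11, slow++,fast++
slow=7 fast=11: a[fast]=12≠a[slow]=11 write a[8]=12, slow++,fast++
slow=8 fast=12: a[fast]=12=a[slow] dup, fast++
slow=8 fast=13: a[fast]=13≠a[slow]=12 write a[9]=13, slow++,fast++
slow=9 fast=14: a[fast]=13=a[slow] dup, fast++
slow=9 fast=15: a[fast]=13=a[slow] dup, fast++
slow=9 fast=16: a[fast]=14≠a[slow]=13 write a[10]=14, slow++,fast++
slow=10 fast=17: a[fast]=14=a[slow] dup, fast++

length 10; prefix = [1, 2, 3, 5, 7, 8, 11, 12, 13, 14]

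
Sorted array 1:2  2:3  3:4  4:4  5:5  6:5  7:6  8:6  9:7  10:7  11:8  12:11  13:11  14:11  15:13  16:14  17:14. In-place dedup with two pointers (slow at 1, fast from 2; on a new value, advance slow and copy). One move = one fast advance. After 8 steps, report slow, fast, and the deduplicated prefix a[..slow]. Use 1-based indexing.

slow=6, fast=10, prefix=[2, 3, 4, 5, 6, 7]

(s=1,f=2) a[fast]=3≠a[slow]=2 write a[2]=3 → slow++,fast++
(s=2,f=3) a[fast]=4≠a[slow]=3 write a[3]=4 → slow++,fast++
(s=3,f=4) a[fast]=4=a[slow] dup → fast++
(s=3,f=5) a[fast]=5≠a[slow]=4 write a[4]=5 → slow++,fast++
(s=4,f=6) a[fast]=5=a[slow] dup → fast++
(s=4,f=7) a[fast]=6≠a[slow]=5 write a[5]=6 → slow++,fast++
(s=5,f=8) a[fast]=6=a[slow] dup → fast++
(s=5,f=9) a[fast]=7≠a[slow]=6 write a[6]=7 → slow++,fast++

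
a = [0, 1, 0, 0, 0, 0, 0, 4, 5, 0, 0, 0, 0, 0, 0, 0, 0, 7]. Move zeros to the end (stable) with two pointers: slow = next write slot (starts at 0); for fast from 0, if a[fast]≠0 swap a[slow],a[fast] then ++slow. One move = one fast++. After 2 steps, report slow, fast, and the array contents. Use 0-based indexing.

(s=0,f=0) a[fast]=0 → fast++
(s=0,f=1) a[fast]=1≠0 swap→a[0]=1 → slow++,fast++

slow=1, fast=2, a=[1, 0, 0, 0, 0, 0, 0, 4, 5, 0, 0, 0, 0, 0, 0, 0, 0, 7]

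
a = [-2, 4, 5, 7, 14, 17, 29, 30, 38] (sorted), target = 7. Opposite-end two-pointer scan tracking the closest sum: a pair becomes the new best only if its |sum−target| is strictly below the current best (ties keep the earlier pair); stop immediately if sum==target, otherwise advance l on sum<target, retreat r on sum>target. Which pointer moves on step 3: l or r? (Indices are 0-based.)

[0,8] -2+38=36 d=29 * → r--
[0,7] -2+30=28 d=21 * → r--
[0,6] -2+29=27 d=20 * → r--

r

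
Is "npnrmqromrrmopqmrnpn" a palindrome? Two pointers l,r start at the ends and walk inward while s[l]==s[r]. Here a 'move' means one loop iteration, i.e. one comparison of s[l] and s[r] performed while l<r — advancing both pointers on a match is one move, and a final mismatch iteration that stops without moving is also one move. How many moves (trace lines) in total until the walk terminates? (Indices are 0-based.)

7 moves

l=0 r=19: 'n'=='n', l++,r--
l=1 r=18: 'p'=='p', l++,r--
l=2 r=17: 'n'=='n', l++,r--
l=3 r=16: 'r'=='r', l++,r--
l=4 r=15: 'm'=='m', l++,r--
l=5 r=14: 'q'=='q', l++,r--
l=6 r=13: 'r'!='p', stop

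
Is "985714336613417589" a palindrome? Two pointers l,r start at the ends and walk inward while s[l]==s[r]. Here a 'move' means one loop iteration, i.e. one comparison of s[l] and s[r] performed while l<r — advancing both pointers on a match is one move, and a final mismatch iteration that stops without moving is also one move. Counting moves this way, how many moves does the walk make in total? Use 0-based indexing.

8 moves

l=0 r=17: '9'=='9', l++,r--
l=1 r=16: '8'=='8', l++,r--
l=2 r=15: '5'=='5', l++,r--
l=3 r=14: '7'=='7', l++,r--
l=4 r=13: '1'=='1', l++,r--
l=5 r=12: '4'=='4', l++,r--
l=6 r=11: '3'=='3', l++,r--
l=7 r=10: '3'!='1', stop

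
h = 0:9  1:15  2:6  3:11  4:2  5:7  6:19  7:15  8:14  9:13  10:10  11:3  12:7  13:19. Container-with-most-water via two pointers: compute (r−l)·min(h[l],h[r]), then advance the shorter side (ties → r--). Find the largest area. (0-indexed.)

[0,13] min(9,19)*13=117 best=117 * → l++
[1,13] min(15,19)*12=180 best=180 * → l++
[2,13] min(6,19)*11=66 best=180 → l++
[3,13] min(11,19)*10=110 best=180 → l++
[4,13] min(2,19)*9=18 best=180 → l++
[5,13] min(7,19)*8=56 best=180 → l++
[6,13] min(19,19)*7=133 best=180 → r--
[6,12] min(19,7)*6=42 best=180 → r--
[6,11] min(19,3)*5=15 best=180 → r--
[6,10] min(19,10)*4=40 best=180 → r--
[6,9] min(19,13)*3=39 best=180 → r--
[6,8] min(19,14)*2=28 best=180 → r--
[6,7] min(19,15)*1=15 best=180 → r--

max area = 180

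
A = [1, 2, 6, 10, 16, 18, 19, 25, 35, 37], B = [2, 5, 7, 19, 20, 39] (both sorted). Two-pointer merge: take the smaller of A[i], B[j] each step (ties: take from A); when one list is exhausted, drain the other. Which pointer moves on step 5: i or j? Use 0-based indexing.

i

[i=0,j=0] A[i]=1<=B[j]=2 take 1 → i++
[i=1,j=0] A[i]=2<=B[j]=2 take 2 → i++
[i=2,j=0] A[i]=6>B[j]=2 take 2 → j++
[i=2,j=1] A[i]=6>B[j]=5 take 5 → j++
[i=2,j=2] A[i]=6<=B[j]=7 take 6 → i++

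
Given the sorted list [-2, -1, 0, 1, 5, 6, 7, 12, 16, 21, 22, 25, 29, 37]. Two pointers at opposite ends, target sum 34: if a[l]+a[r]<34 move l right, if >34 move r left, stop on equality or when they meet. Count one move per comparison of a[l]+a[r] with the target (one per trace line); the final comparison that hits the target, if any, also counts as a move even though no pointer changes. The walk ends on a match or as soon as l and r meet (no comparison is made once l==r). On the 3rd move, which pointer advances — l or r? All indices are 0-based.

l=0 r=13: -2+37=35 >34, r--
l=0 r=12: -2+29=27 <34, l++
l=1 r=12: -1+29=28 <34, l++

l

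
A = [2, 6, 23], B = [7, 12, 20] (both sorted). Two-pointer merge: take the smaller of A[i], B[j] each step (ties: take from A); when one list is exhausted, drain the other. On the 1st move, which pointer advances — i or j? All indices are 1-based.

i

[i=1,j=1] A[i]=2<=B[j]=7 take 2 → i++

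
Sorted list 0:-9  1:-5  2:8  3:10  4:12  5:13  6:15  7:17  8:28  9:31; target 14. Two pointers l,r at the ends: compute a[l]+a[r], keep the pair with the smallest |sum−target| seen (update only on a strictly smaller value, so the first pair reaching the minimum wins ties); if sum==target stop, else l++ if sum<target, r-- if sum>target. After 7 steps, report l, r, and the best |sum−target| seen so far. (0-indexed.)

l=2, r=4, best |Δ|=2

[0,9] -9+31=22 d=8 * → r--
[0,8] -9+28=19 d=5 * → r--
[0,7] -9+17=8 d=6 → l++
[1,7] -5+17=12 d=2 * → l++
[2,7] 8+17=25 d=11 → r--
[2,6] 8+15=23 d=9 → r--
[2,5] 8+13=21 d=7 → r--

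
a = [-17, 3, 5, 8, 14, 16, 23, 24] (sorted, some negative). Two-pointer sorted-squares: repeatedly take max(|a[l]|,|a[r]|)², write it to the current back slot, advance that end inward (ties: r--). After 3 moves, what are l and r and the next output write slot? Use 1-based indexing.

[1,8] |-17|<=|24| out[8]=576 → r--
[1,7] |-17|<=|23| out[7]=529 → r--
[1,6] |-17|>|16| out[6]=289 → l++

l=2, r=6, next write slot=5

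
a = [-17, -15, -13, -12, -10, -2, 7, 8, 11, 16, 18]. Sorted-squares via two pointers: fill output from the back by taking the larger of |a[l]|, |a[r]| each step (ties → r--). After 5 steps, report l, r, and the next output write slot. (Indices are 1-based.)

[1,11] |-17|<=|18| out[11]=324 → r--
[1,10] |-17|>|16| out[10]=289 → l++
[2,10] |-15|<=|16| out[9]=256 → r--
[2,9] |-15|>|11| out[8]=225 → l++
[3,9] |-13|>|11| out[7]=169 → l++

l=4, r=9, next write slot=6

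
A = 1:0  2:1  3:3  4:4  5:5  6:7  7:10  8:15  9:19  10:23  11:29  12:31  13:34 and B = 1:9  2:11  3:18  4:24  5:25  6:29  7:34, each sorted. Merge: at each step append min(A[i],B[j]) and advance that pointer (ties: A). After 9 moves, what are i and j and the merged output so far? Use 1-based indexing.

i=1 j=1: A[i]=0<=B[j]=9 take 0, i++
i=2 j=1: A[i]=1<=B[j]=9 take 1, i++
i=3 j=1: A[i]=3<=B[j]=9 take 3, i++
i=4 j=1: A[i]=4<=B[j]=9 take 4, i++
i=5 j=1: A[i]=5<=B[j]=9 take 5, i++
i=6 j=1: A[i]=7<=B[j]=9 take 7, i++
i=7 j=1: A[i]=10>B[j]=9 take 9, j++
i=7 j=2: A[i]=10<=B[j]=11 take 10, i++
i=8 j=2: A[i]=15>B[j]=11 take 11, j++

i=8, j=3, merged so far=[0, 1, 3, 4, 5, 7, 9, 10, 11]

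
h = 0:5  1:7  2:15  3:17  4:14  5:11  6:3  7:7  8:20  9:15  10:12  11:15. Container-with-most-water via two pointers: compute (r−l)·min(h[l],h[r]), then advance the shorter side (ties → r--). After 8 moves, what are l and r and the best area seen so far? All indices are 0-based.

l=0 r=11: min(5,15)*11=55 best=55 *, l++
l=1 r=11: min(7,15)*10=70 best=70 *, l++
l=2 r=11: min(15,15)*9=135 best=135 *, r--
l=2 r=10: min(15,12)*8=96 best=135, r--
l=2 r=9: min(15,15)*7=105 best=135, r--
l=2 r=8: min(15,20)*6=90 best=135, l++
l=3 r=8: min(17,20)*5=85 best=135, l++
l=4 r=8: min(14,20)*4=56 best=135, l++

l=5, r=8, best area=135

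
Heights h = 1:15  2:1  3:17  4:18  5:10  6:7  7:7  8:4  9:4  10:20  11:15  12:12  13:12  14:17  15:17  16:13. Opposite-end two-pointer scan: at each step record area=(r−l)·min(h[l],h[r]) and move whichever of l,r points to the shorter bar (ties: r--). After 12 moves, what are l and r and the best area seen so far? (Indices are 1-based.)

l=7, r=10, best area=210

[1,16] min(15,13)*15=195 best=195 * → r--
[1,15] min(15,17)*14=210 best=210 * → l++
[2,15] min(1,17)*13=13 best=210 → l++
[3,15] min(17,17)*12=204 best=210 → r--
[3,14] min(17,17)*11=187 best=210 → r--
[3,13] min(17,12)*10=120 best=210 → r--
[3,12] min(17,12)*9=108 best=210 → r--
[3,11] min(17,15)*8=120 best=210 → r--
[3,10] min(17,20)*7=119 best=210 → l++
[4,10] min(18,20)*6=108 best=210 → l++
[5,10] min(10,20)*5=50 best=210 → l++
[6,10] min(7,20)*4=28 best=210 → l++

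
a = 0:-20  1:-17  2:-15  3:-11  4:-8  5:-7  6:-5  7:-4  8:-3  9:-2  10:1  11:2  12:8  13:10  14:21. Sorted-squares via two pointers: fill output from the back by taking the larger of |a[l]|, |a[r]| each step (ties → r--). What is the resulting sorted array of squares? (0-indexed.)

[1, 4, 4, 9, 16, 25, 49, 64, 64, 100, 121, 225, 289, 400, 441]

l=0 r=14: |-20|<=|21| out[14]=441, r--
l=0 r=13: |-20|>|10| out[13]=400, l++
l=1 r=13: |-17|>|10| out[12]=289, l++
l=2 r=13: |-15|>|10| out[11]=225, l++
l=3 r=13: |-11|>|10| out[10]=121, l++
l=4 r=13: |-8|<=|10| out[9]=100, r--
l=4 r=12: |-8|<=|8| out[8]=64, r--
l=4 r=11: |-8|>|2| out[7]=64, l++
l=5 r=11: |-7|>|2| out[6]=49, l++
l=6 r=11: |-5|>|2| out[5]=25, l++
l=7 r=11: |-4|>|2| out[4]=16, l++
l=8 r=11: |-3|>|2| out[3]=9, l++
l=9 r=11: |-2|<=|2| out[2]=4, r--
l=9 r=10: |-2|>|1| out[1]=4, l++
l=10 r=10: |1|<=|1| out[0]=1, r--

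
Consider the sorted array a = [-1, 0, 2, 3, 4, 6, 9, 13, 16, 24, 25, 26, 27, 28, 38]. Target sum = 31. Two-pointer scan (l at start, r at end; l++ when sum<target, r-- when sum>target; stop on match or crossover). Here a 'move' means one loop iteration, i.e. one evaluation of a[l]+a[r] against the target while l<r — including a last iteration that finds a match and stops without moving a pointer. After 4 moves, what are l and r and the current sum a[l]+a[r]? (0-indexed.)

l=3, r=13, sum=31

[0,14] -1+38=37 >31 → r--
[0,13] -1+28=27 <31 → l++
[1,13] 0+28=28 <31 → l++
[2,13] 2+28=30 <31 → l++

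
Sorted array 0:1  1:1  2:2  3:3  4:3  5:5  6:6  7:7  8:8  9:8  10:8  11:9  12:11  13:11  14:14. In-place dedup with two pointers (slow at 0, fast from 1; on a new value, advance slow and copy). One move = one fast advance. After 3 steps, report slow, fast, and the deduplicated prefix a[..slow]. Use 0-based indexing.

(s=0,f=1) a[fast]=1=a[slow] dup → fast++
(s=0,f=2) a[fast]=2≠a[slow]=1 write a[1]=2 → slow++,fast++
(s=1,f=3) a[fast]=3≠a[slow]=2 write a[2]=3 → slow++,fast++

slow=2, fast=4, prefix=[1, 2, 3]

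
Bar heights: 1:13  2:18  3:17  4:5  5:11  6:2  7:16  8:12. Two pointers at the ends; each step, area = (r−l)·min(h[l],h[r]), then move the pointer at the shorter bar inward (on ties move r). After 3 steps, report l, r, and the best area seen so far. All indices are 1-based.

l=2, r=6, best area=84

l=1 r=8: min(13,12)*7=84 best=84 *, r--
l=1 r=7: min(13,16)*6=78 best=84, l++
l=2 r=7: min(18,16)*5=80 best=84, r--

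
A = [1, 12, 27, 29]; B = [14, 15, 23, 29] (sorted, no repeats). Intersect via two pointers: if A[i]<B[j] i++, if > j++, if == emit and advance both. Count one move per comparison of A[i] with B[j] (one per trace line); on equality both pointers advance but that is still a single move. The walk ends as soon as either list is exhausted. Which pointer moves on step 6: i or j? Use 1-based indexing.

i

[i=1,j=1] 1<14 → i++
[i=2,j=1] 12<14 → i++
[i=3,j=1] 27>14 → j++
[i=3,j=2] 27>15 → j++
[i=3,j=3] 27>23 → j++
[i=3,j=4] 27<29 → i++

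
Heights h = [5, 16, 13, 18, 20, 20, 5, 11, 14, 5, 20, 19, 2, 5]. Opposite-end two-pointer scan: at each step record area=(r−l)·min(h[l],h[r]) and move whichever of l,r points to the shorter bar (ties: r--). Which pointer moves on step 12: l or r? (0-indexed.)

r

[0,13] min(5,5)*13=65 best=65 * → r--
[0,12] min(5,2)*12=24 best=65 → r--
[0,11] min(5,19)*11=55 best=65 → l++
[1,11] min(16,19)*10=160 best=160 * → l++
[2,11] min(13,19)*9=117 best=160 → l++
[3,11] min(18,19)*8=144 best=160 → l++
[4,11] min(20,19)*7=133 best=160 → r--
[4,10] min(20,20)*6=120 best=160 → r--
[4,9] min(20,5)*5=25 best=160 → r--
[4,8] min(20,14)*4=56 best=160 → r--
[4,7] min(20,11)*3=33 best=160 → r--
[4,6] min(20,5)*2=10 best=160 → r--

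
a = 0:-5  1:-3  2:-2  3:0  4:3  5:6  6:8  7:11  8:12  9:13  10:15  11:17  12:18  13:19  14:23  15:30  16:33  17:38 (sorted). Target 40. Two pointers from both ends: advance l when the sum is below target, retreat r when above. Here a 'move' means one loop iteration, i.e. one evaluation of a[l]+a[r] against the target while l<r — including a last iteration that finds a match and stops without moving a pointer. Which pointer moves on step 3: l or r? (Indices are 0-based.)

l

l=0 r=17: -5+38=33 <40, l++
l=1 r=17: -3+38=35 <40, l++
l=2 r=17: -2+38=36 <40, l++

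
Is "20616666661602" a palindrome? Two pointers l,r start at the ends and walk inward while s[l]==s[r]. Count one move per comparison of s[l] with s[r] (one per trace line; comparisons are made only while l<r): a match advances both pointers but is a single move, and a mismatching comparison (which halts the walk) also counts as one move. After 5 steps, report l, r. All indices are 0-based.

l=5, r=8

[0,13] '2'=='2' → l++,r--
[1,12] '0'=='0' → l++,r--
[2,11] '6'=='6' → l++,r--
[3,10] '1'=='1' → l++,r--
[4,9] '6'=='6' → l++,r--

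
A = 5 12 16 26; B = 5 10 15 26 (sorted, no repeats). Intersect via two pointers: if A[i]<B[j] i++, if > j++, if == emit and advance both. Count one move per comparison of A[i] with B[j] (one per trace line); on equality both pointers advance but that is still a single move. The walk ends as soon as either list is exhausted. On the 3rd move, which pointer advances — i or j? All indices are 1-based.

i

i=1 j=1: 5==5 emit, i++,j++
i=2 j=2: 12>10, j++
i=2 j=3: 12<15, i++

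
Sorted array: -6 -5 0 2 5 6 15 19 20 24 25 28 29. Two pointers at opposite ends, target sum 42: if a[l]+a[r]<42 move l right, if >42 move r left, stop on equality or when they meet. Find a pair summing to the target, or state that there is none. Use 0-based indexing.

l=0 r=12: -6+29=23 <42, l++
l=1 r=12: -5+29=24 <42, l++
l=2 r=12: 0+29=29 <42, l++
l=3 r=12: 2+29=31 <42, l++
l=4 r=12: 5+29=34 <42, l++
l=5 r=12: 6+29=35 <42, l++
l=6 r=12: 15+29=44 >42, r--
l=6 r=11: 15+28=43 >42, r--
l=6 r=10: 15+25=40 <42, l++
l=7 r=10: 19+25=44 >42, r--
l=7 r=9: 19+24=43 >42, r--
l=7 r=8: 19+20=39 <42, l++

no pair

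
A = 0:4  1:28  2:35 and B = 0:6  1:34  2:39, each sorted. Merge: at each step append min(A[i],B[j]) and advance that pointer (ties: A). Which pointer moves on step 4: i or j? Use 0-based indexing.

i=0 j=0: A[i]=4<=B[j]=6 take 4, i++
i=1 j=0: A[i]=28>B[j]=6 take 6, j++
i=1 j=1: A[i]=28<=B[j]=34 take 28, i++
i=2 j=1: A[i]=35>B[j]=34 take 34, j++

j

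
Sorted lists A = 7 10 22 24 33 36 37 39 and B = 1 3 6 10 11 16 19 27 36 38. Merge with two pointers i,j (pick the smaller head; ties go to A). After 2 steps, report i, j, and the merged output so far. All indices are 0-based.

i=0, j=2, merged so far=[1, 3]

[i=0,j=0] A[i]=7>B[j]=1 take 1 → j++
[i=0,j=1] A[i]=7>B[j]=3 take 3 → j++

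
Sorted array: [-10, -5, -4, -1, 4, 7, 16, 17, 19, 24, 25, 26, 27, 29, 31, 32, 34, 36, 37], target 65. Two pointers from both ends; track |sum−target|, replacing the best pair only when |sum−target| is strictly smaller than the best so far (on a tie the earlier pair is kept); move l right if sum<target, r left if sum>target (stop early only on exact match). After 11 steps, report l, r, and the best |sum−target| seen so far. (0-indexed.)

l=11, r=18, best |Δ|=3

[0,18] -10+37=27 d=38 * → l++
[1,18] -5+37=32 d=33 * → l++
[2,18] -4+37=33 d=32 * → l++
[3,18] -1+37=36 d=29 * → l++
[4,18] 4+37=41 d=24 * → l++
[5,18] 7+37=44 d=21 * → l++
[6,18] 16+37=53 d=12 * → l++
[7,18] 17+37=54 d=11 * → l++
[8,18] 19+37=56 d=9 * → l++
[9,18] 24+37=61 d=4 * → l++
[10,18] 25+37=62 d=3 * → l++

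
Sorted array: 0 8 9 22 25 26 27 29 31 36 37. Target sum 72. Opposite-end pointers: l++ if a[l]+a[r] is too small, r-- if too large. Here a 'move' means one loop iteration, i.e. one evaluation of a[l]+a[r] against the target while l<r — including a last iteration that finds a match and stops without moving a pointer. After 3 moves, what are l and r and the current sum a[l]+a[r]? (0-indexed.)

l=3, r=10, sum=59

[0,10] 0+37=37 <72 → l++
[1,10] 8+37=45 <72 → l++
[2,10] 9+37=46 <72 → l++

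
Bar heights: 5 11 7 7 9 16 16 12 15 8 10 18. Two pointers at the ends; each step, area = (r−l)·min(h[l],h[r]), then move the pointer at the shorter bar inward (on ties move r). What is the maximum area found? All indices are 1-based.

max area = 110

[1,12] min(5,18)*11=55 best=55 * → l++
[2,12] min(11,18)*10=110 best=110 * → l++
[3,12] min(7,18)*9=63 best=110 → l++
[4,12] min(7,18)*8=56 best=110 → l++
[5,12] min(9,18)*7=63 best=110 → l++
[6,12] min(16,18)*6=96 best=110 → l++
[7,12] min(16,18)*5=80 best=110 → l++
[8,12] min(12,18)*4=48 best=110 → l++
[9,12] min(15,18)*3=45 best=110 → l++
[10,12] min(8,18)*2=16 best=110 → l++
[11,12] min(10,18)*1=10 best=110 → l++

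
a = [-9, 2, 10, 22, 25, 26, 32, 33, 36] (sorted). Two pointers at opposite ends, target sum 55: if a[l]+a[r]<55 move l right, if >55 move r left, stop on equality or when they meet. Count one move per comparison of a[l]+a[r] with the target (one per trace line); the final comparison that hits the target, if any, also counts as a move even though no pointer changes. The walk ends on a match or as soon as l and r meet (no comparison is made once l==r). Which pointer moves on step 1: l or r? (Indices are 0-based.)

l

[0,8] -9+36=27 <55 → l++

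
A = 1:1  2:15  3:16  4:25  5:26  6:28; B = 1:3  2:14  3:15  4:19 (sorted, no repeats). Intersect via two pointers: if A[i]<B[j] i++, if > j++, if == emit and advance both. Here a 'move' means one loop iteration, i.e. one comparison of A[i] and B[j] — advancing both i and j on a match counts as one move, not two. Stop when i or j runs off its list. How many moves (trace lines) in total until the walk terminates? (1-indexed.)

i=1 j=1: 1<3, i++
i=2 j=1: 15>3, j++
i=2 j=2: 15>14, j++
i=2 j=3: 15==15 emit, i++,j++
i=3 j=4: 16<19, i++
i=4 j=4: 25>19, j++

6 moves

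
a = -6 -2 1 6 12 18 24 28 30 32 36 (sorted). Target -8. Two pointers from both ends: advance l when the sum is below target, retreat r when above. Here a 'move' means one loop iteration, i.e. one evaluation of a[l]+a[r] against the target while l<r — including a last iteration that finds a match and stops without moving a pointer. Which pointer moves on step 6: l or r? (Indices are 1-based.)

r

[1,11] -6+36=30 >-8 → r--
[1,10] -6+32=26 >-8 → r--
[1,9] -6+30=24 >-8 → r--
[1,8] -6+28=22 >-8 → r--
[1,7] -6+24=18 >-8 → r--
[1,6] -6+18=12 >-8 → r--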